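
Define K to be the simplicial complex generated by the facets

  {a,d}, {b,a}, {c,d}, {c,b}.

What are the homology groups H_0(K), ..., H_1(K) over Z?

Take the total order a < b < c < d on the vertex set. Then K (dimension 1) consists of the simplices:

  0-simplices (4): a, b, c, d
  1-simplices (4): ab, ad, bc, cd

so the chain groups are C_0 ≅ Z^4, C_1 ≅ Z^4.

The boundary map ∂_1: C_1 → C_0 sends each edge [p,q] (with p < q) to q − p.
The resulting 4×4 matrix has rank 3, and its Smith normal form has invariant factors (1,1,1).

Now H_k = ker ∂_k / im ∂_{k+1}, so:

  H_0: rank C_0 − rank ∂_1 = 4 − 3 = 1, and the invariant factors of ∂_1 are all 1, so H_0 ≅ Z.
  H_1: rank ker ∂_1 − rank ∂_2 = (4 − 3) − 0 = 1, and there is no ∂_2, so H_1 ≅ Z.

As a check, the Euler characteristic is 4 − 4 = 0, which agrees with 1 − 1 = 0.
(K is a triangulation of the circle S^1.)

H_0 = Z,  H_1 = Z.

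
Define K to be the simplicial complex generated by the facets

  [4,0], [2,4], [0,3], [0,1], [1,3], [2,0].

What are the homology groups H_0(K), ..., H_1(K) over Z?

H_0 ≅ Z,  H_1 ≅ Z^2.

K has 5 vertices, 6 edges.
rank ∂_0 = 0, rank ∂_1 = 4 ⇒ b_0 = 5 − 0 − 4 = 1; all invariant factors of ∂_1 are 1 so no torsion. So H_0 ≅ Z.
rank ∂_1 = 4, rank ∂_2 = 0 ⇒ b_1 = 6 − 4 − 0 = 2. So H_1 ≅ Z^2.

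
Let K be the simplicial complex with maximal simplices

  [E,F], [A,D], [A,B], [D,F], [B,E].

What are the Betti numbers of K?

b_0 = 1, b_1 = 1.

K has 5 vertices, 5 edges.
rank ∂_0 = 0, rank ∂_1 = 4 ⇒ b_0 = 5 − 0 − 4 = 1; all invariant factors of ∂_1 are 1 so no torsion. So H_0 = Z.
rank ∂_1 = 4, rank ∂_2 = 0 ⇒ b_1 = 5 − 4 − 0 = 1. So H_1 = Z.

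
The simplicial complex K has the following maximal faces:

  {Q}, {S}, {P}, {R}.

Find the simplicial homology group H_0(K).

Take the total order P < Q < R < S on the vertex set. Then K (dimension 0) consists of the simplices:

  0-simplices (4): P, Q, R, S

so the chain groups are C_0 ≅ Z^4.

Computing H_k = (kernel of ∂_k) / (image of ∂_{k+1}):

  H_0: rank C_0 − rank ∂_1 = 4 − 0 = 4, and there is no ∂_1, so H_0 = Z^4.

H_0 ≅ Z^4.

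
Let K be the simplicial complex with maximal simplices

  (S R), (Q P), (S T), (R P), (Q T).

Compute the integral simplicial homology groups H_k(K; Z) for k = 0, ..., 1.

H_0 = Z,  H_1 = Z.

Order the vertices as P < Q < R < S < T. Listing each simplex with vertices in this order, K has dimension 1 with simplices:

  0-simplices (5): P, Q, R, S, T
  1-simplices (5): PQ, PR, QT, RS, ST

so the chain groups are C_0 ≅ Z^5, C_1 ≅ Z^5.

∂_1: C_1 → C_0 maps an edge to its endpoints' difference, ∂[p,q] = q − p. For instance
  ∂PQ = Q − P.
The 5×5 boundary matrix has rank 4 and Smith normal form diag(1,1,1,1).

Computing H_k = (kernel of ∂_k) / (image of ∂_{k+1}):

  H_0: rank C_0 − rank ∂_1 = 5 − 4 = 1, and the invariant factors of ∂_1 are all 1, so H_0 = Z.
  H_1: rank ker ∂_1 − rank ∂_2 = (5 − 4) − 0 = 1, and there is no ∂_2, so H_1 = Z.

As a check, the Euler characteristic is 5 − 5 = 0, which agrees with 1 − 1 = 0.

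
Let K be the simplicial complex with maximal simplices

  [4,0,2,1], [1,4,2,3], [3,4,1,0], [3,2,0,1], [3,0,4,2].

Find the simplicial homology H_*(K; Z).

K has 5 vertices, 10 edges, 10 triangles, 5 3-simplices.
rank ∂_0 = 0, rank ∂_1 = 4 ⇒ b_0 = 5 − 0 − 4 = 1; all invariant factors of ∂_1 are 1 so no torsion. So H_0 = Z.
rank ∂_1 = 4, rank ∂_2 = 6 ⇒ b_1 = 10 − 4 − 6 = 0; all invariant factors of ∂_2 are 1 so no torsion. So H_1 = 0.
rank ∂_2 = 6, rank ∂_3 = 4 ⇒ b_2 = 10 − 6 − 4 = 0; all invariant factors of ∂_3 are 1 so no torsion. So H_2 = 0.
rank ∂_3 = 4, rank ∂_4 = 0 ⇒ b_3 = 5 − 4 − 0 = 1. So H_3 = Z.

H_0 = Z,  H_1 = 0,  H_2 = 0,  H_3 = Z.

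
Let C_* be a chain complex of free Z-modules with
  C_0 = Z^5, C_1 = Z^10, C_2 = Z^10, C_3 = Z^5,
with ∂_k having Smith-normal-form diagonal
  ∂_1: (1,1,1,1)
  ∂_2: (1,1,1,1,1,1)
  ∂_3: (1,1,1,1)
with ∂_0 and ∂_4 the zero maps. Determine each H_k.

H_0: b_0 = 5 − 0 − 4 = 1; torsion from ∂_1 factors > 1: none. So H_0 = Z.
H_1: b_1 = 10 − 4 − 6 = 0; torsion from ∂_2 factors > 1: none. So H_1 = 0.
H_2: b_2 = 10 − 6 − 4 = 0; torsion from ∂_3 factors > 1: none. So H_2 = 0.
H_3: b_3 = 5 − 4 − 0 = 1; torsion from ∂_4 factors > 1: none. So H_3 = Z.

H_0 = Z,  H_1 = 0,  H_2 = 0,  H_3 = Z.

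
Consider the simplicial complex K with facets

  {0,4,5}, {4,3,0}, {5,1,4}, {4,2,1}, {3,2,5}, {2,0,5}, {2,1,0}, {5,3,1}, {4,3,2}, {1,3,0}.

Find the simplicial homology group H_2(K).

Order the vertices as 0 < 1 < 2 < 3 < 4 < 5. Listing each simplex with vertices in this order, K has dimension 2 with simplices:

  0-simplices (6): [0], [1], [2], [3], [4], [5]
  1-simplices (15): [0,1], [0,2], [0,3], [0,4], [0,5], [1,2], [1,3], [1,4], [1,5], [2,3], [2,4], [2,5], [3,4], [3,5], [4,5]
  2-simplices (10): [0,1,2], [0,1,3], [0,2,5], [0,3,4], [0,4,5], [1,2,4], [1,3,5], [1,4,5], [2,3,4], [2,3,5]

giving chain groups C_0 ≅ Z^6, C_1 ≅ Z^15, C_2 ≅ Z^10.

The boundary map ∂_1: C_1 → C_0 sends each edge [p,q] (with p < q) to q − p. For instance
  ∂[0,1] = [1] − [0].
The 6×15 boundary matrix has rank 5 and Smith normal form diag(1,1,1,1,1).

∂_2: C_2 → C_1 acts by ∂[p,q,r] = [q,r] − [p,r] + [p,q]. For instance
  ∂[0,3,4] = [3,4] − [0,4] + [0,3],
  ∂[2,3,4] = [3,4] − [2,4] + [2,3].
As a 15×10 matrix over Z this has rank 10, with invariant factors (1,1,1,1,1,1,1,1,1,2).

Computing H_k = (kernel of ∂_k) / (image of ∂_{k+1}):

  H_2: rank ker ∂_2 − rank ∂_3 = (10 − 10) − 0 = 0, and there is no ∂_3, so H_2 = 0.

(K is a triangulation of the real projective plane RP^2.)

H_2 ≅ 0.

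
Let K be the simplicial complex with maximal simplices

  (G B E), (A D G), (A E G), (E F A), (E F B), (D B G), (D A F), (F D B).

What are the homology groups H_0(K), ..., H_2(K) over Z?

H_0 ≅ Z,  H_1 = 0,  H_2 ≅ Z.

Fix the vertex order A < B < D < E < F < G and write every simplex with vertices in increasing order. Then dim K = 2 and the simplices of K are:

  0-simplices (6): A, B, D, E, F, G
  1-simplices (12): AD, AE, AF, AG, BD, BE, BF, BG, DF, DG, EF, EG
  2-simplices (8): ADF, ADG, AEF, AEG, BDF, BDG, BEF, BEG

giving chain groups C_0 ≅ Z^6, C_1 ≅ Z^12, C_2 ≅ Z^8.

∂_1: C_1 → C_0 is given by ∂[p,q] = [q] − [p]. For instance
  ∂BD = D − B.
The 6×12 boundary matrix has rank 5 and Smith normal form diag(1,1,1,1,1).

The boundary map ∂_2: C_2 → C_1 maps a triangle to the signed sum of its edges. For instance
  ∂AEF = EF − AF + AE,
  ∂BEF = EF − BF + BE.
The resulting 12×8 matrix has rank 7, and its Smith normal form has invariant factors (1,1,1,1,1,1,1).

Now H_k = ker ∂_k / im ∂_{k+1}, so:

  H_0: rank C_0 − rank ∂_1 = 6 − 5 = 1, and the invariant factors of ∂_1 are all 1, so H_0 ≅ Z.
  H_1: rank ker ∂_1 − rank ∂_2 = (12 − 5) − 7 = 0, and the invariant factors of ∂_2 are all 1, so H_1 ≅ 0.
  H_2: rank ker ∂_2 − rank ∂_3 = (8 − 7) − 0 = 1, and there is no ∂_3, so H_2 ≅ Z.

As a check, the Euler characteristic is 6 − 12 + 8 = 2, which agrees with 1 − 0 + 1 = 2.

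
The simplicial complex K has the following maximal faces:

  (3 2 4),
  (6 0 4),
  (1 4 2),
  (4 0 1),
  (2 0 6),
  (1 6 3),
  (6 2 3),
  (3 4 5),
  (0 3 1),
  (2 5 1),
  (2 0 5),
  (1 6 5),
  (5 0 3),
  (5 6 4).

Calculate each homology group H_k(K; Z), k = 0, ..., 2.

H_0 = Z,  H_1 = Z^2,  H_2 = Z.

Take the total order 0 < 1 < 2 < 3 < 4 < 5 < 6 on the vertex set. Then K (dimension 2) consists of the simplices:

  0-simplices (7): [0], [1], [2], [3], [4], [5], [6]
  1-simplices (21): [0,1], [0,2], [0,3], [0,4], [0,5], [0,6], [1,2], [1,3], [1,4], [1,5], [1,6], [2,3], [2,4], [2,5], [2,6], [3,4], [3,5], [3,6], [4,5], [4,6], [5,6]
  2-simplices (14): [0,1,3], [0,1,4], [0,2,5], [0,2,6], [0,3,5], [0,4,6], [1,2,4], [1,2,5], [1,3,6], [1,5,6], [2,3,4], [2,3,6], [3,4,5], [4,5,6]

giving chain groups C_0 ≅ Z^7, C_1 ≅ Z^21, C_2 ≅ Z^14.

The boundary map ∂_1: C_1 → C_0 sends each edge [p,q] (with p < q) to q − p.
The 7×21 boundary matrix has rank 6 and Smith normal form diag(1,1,1,1,1,1).

∂_2: C_2 → C_1 maps a triangle to the signed sum of its edges. For instance
  ∂[0,2,5] = [2,5] − [0,5] + [0,2],
  ∂[0,4,6] = [4,6] − [0,6] + [0,4].
As a 21×14 matrix over Z this has rank 13, with invariant factors (1,1,1,1,1,1,1,1,1,1,1,1,1).

Reading off H_k = ker ∂_k / im ∂_{k+1}:

  H_0: rank C_0 − rank ∂_1 = 7 − 6 = 1, and the invariant factors of ∂_1 are all 1, so H_0 = Z.
  H_1: rank ker ∂_1 − rank ∂_2 = (21 − 6) − 13 = 2, and the invariant factors of ∂_2 are all 1, so H_1 = Z^2.
  H_2: rank ker ∂_2 − rank ∂_3 = (14 − 13) − 0 = 1, and there is no ∂_3, so H_2 = Z.

As a check, the Euler characteristic is 7 − 21 + 14 = 0, which agrees with 1 − 2 + 1 = 0.
(K is a triangulation of the torus T^2.)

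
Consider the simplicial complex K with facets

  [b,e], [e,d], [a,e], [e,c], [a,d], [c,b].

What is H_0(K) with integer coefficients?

Take the total order a < b < c < d < e on the vertex set. Then K (dimension 1) consists of the simplices:

  0-simplices (5): a, b, c, d, e
  1-simplices (6): ad, ae, bc, be, ce, de

so the chain groups are C_0 ≅ Z^5, C_1 ≅ Z^6.

Boundary ∂_1: C_1 → C_0 maps an edge to its endpoints' difference, ∂[p,q] = q − p. For instance
  ∂bc = c − b.
The resulting 5×6 matrix has rank 4, and its Smith normal form has invariant factors (1,1,1,1).

Now H_k = ker ∂_k / im ∂_{k+1}, so:

  H_0: rank C_0 − rank ∂_1 = 5 − 4 = 1, and the invariant factors of ∂_1 are all 1, so H_0 ≅ Z.

(K is a triangulation of a wedge of 2 circles.)

H_0 = Z.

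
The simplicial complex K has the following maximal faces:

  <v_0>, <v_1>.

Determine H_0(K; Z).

H_0 ≅ Z^2.

Fix the vertex order v_0 < v_1 and write every simplex with vertices in increasing order. Then dim K = 0 and the simplices of K are:

  0-simplices (2): [v_0], [v_1]

Hence C_0 ≅ Z^2.

Reading off H_k = ker ∂_k / im ∂_{k+1}:

  H_0: rank C_0 − rank ∂_1 = 2 − 0 = 2, and there is no ∂_1, so H_0 ≅ Z^2.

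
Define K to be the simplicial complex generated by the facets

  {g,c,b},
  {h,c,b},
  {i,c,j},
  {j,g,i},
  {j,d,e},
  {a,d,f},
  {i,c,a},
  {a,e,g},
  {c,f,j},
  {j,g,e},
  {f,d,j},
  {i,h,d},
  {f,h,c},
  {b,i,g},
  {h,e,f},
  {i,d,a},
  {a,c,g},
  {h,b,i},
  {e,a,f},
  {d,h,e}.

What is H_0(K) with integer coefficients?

H_0 ≅ Z.

Order the vertices as a < b < c < d < e < f < g < h < i < j. Listing each simplex with vertices in this order, K has dimension 2 with simplices:

  0-simplices (10): a, b, c, d, e, f, g, h, i, j
  1-simplices (30): ac, ad, ae, af, ag, ai, bc, bg, bh, bi, cf, cg, ch, ci, cj, de, df, dh, di, dj, ef, eg, eh, ej, fh, fj, gi, gj, hi, ij
  2-simplices (20): acg, aci, adf, adi, aef, aeg, bcg, bch, bgi, bhi, cfh, cfj, cij, deh, dej, dfj, dhi, efh, egj, gij

so the chain groups are C_0 ≅ Z^10, C_1 ≅ Z^30, C_2 ≅ Z^20.

Boundary ∂_1: C_1 → C_0 maps an edge to its endpoints' difference, ∂[p,q] = q − p.
The resulting 10×30 matrix has rank 9, and its Smith normal form has invariant factors (1,1,1,1,1,1,1,1,1).

∂_2: C_2 → C_1 acts by ∂[p,q,r] = [q,r] − [p,r] + [p,q]. For instance
  ∂bhi = hi − bi + bh,
  ∂adi = di − ai + ad.
The resulting 30×20 matrix has rank 20, and its Smith normal form has invariant factors (1,1,1,1,1,1,1,1,1,1,1,1,1,1,1,1,1,1,1,2).

Reading off H_k = ker ∂_k / im ∂_{k+1}:

  H_0: rank C_0 − rank ∂_1 = 10 − 9 = 1, and the invariant factors of ∂_1 are all 1, so H_0 = Z.

(K is a triangulation of the Klein bottle.)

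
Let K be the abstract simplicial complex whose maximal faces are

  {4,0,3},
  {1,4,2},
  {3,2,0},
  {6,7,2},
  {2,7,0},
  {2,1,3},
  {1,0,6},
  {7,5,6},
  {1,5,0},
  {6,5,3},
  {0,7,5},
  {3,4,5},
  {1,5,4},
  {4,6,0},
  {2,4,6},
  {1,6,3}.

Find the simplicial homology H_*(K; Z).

H_0 ≅ Z,  H_1 ≅ Z^2,  H_2 ≅ Z.

Order the vertices as 0 < 1 < 2 < 3 < 4 < 5 < 6 < 7. Listing each simplex with vertices in this order, K has dimension 2 with simplices:

  0-simplices (8): [0], [1], [2], [3], [4], [5], [6], [7]
  1-simplices (24): (24 of them)
  2-simplices (16): [0,1,5], [0,1,6], [0,2,3], [0,2,7], [0,3,4], [0,4,6], [0,5,7], [1,2,3], [1,2,4], [1,3,6], [1,4,5], [2,4,6], [2,6,7], [3,4,5], [3,5,6], [5,6,7]

Hence C_0 ≅ Z^8, C_1 ≅ Z^24, C_2 ≅ Z^16.

∂_1: C_1 → C_0 sends each edge [p,q] (with p < q) to q − p. For instance
  ∂[1,5] = [5] − [1].
This gives a 8×24 integer matrix of rank 7; reducing to Smith normal form yields diagonal entries (1,1,1,1,1,1,1).

The boundary map ∂_2: C_2 → C_1 sends each 2-simplex [p,q,r] to [q,r] − [p,r] + [p,q]. For instance
  ∂[0,2,3] = [2,3] − [0,3] + [0,2],
  ∂[2,6,7] = [6,7] − [2,7] + [2,6].
This gives a 24×16 integer matrix of rank 15; reducing to Smith normal form yields diagonal entries (1,1,1,1,1,1,1,1,1,1,1,1,1,1,1).

Reading off H_k = ker ∂_k / im ∂_{k+1}:

  H_0: rank C_0 − rank ∂_1 = 8 − 7 = 1, and the invariant factors of ∂_1 are all 1, so H_0 ≅ Z.
  H_1: rank ker ∂_1 − rank ∂_2 = (24 − 7) − 15 = 2, and the invariant factors of ∂_2 are all 1, so H_1 ≅ Z^2.
  H_2: rank ker ∂_2 − rank ∂_3 = (16 − 15) − 0 = 1, and there is no ∂_3, so H_2 ≅ Z.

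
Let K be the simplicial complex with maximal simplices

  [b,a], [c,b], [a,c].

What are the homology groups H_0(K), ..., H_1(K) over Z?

Fix the vertex order a < b < c and write every simplex with vertices in increasing order. Then dim K = 1 and the simplices of K are:

  0-simplices (3): a, b, c
  1-simplices (3): ab, ac, bc

giving chain groups C_0 ≅ Z^3, C_1 ≅ Z^3.

Boundary ∂_1: C_1 → C_0 sends each edge [p,q] (with p < q) to q − p.
This gives a 3×3 integer matrix of rank 2; reducing to Smith normal form yields diagonal entries (1,1).

Reading off H_k = ker ∂_k / im ∂_{k+1}:

  H_0: rank C_0 − rank ∂_1 = 3 − 2 = 1, and the invariant factors of ∂_1 are all 1, so H_0 ≅ Z.
  H_1: rank ker ∂_1 − rank ∂_2 = (3 − 2) − 0 = 1, and there is no ∂_2, so H_1 ≅ Z.

As a check, the Euler characteristic is 3 − 3 = 0, which agrees with 1 − 1 = 0.

H_0 = Z,  H_1 = Z.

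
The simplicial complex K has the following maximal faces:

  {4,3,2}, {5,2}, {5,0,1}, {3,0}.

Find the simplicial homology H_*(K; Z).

H_0 ≅ Z,  H_1 ≅ Z,  H_2 = 0.

Take the total order 0 < 1 < 2 < 3 < 4 < 5 on the vertex set. Then K (dimension 2) consists of the simplices:

  0-simplices (6): [0], [1], [2], [3], [4], [5]
  1-simplices (8): [0,1], [0,3], [0,5], [1,5], [2,3], [2,4], [2,5], [3,4]
  2-simplices (2): [0,1,5], [2,3,4]

Hence C_0 ≅ Z^6, C_1 ≅ Z^8, C_2 ≅ Z^2.

∂_1: C_1 → C_0 sends each edge [p,q] (with p < q) to q − p. For instance
  ∂[0,1] = [1] − [0].
This gives a 6×8 integer matrix of rank 5; reducing to Smith normal form yields diagonal entries (1,1,1,1,1).

∂_2: C_2 → C_1 maps a triangle to the signed sum of its edges. For instance
  ∂[2,3,4] = [3,4] − [2,4] + [2,3],
  ∂[0,1,5] = [1,5] − [0,5] + [0,1].
This gives a 8×2 integer matrix of rank 2; reducing to Smith normal form yields diagonal entries (1,1).

Computing H_k = (kernel of ∂_k) / (image of ∂_{k+1}):

  H_0: rank C_0 − rank ∂_1 = 6 − 5 = 1, and the invariant factors of ∂_1 are all 1, so H_0 ≅ Z.
  H_1: rank ker ∂_1 − rank ∂_2 = (8 − 5) − 2 = 1, and the invariant factors of ∂_2 are all 1, so H_1 ≅ Z.
  H_2: rank ker ∂_2 − rank ∂_3 = (2 − 2) − 0 = 0, and there is no ∂_3, so H_2 ≅ 0.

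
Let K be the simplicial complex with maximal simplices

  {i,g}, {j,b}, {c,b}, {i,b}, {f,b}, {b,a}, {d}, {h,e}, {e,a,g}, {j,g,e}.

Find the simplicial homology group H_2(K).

We work with the vertex ordering a < b < c < d < e < f < g < h < i < j. The simplices of K, each written with vertices in increasing order, are:

  0-simplices (10): a, b, c, d, e, f, g, h, i, j
  1-simplices (12): ab, ae, ag, bc, bf, bi, bj, eg, eh, ej, gi, gj
  2-simplices (2): aeg, egj

so the chain groups are C_0 ≅ Z^10, C_1 ≅ Z^12, C_2 ≅ Z^2.

The boundary map ∂_1: C_1 → C_0 sends each edge [p,q] (with p < q) to q − p. For instance
  ∂bf = f − b.
The resulting 10×12 matrix has rank 8, and its Smith normal form has invariant factors (1,1,1,1,1,1,1,1).

Boundary ∂_2: C_2 → C_1 maps a triangle to the signed sum of its edges. For instance
  ∂egj = gj − ej + eg,
  ∂aeg = eg − ag + ae.
This gives a 12×2 integer matrix of rank 2; reducing to Smith normal form yields diagonal entries (1,1).

Computing H_k = (kernel of ∂_k) / (image of ∂_{k+1}):

  H_2: rank ker ∂_2 − rank ∂_3 = (2 − 2) − 0 = 0, and there is no ∂_3, so H_2 = 0.

H_2 ≅ 0.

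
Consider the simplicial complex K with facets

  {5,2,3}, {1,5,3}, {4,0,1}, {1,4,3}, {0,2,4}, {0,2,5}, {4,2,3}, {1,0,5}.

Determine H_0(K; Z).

H_0 ≅ Z.

Fix the vertex order 0 < 1 < 2 < 3 < 4 < 5 and write every simplex with vertices in increasing order. Then dim K = 2 and the simplices of K are:

  0-simplices (6): [0], [1], [2], [3], [4], [5]
  1-simplices (12): [0,1], [0,2], [0,4], [0,5], [1,3], [1,4], [1,5], [2,3], [2,4], [2,5], [3,4], [3,5]
  2-simplices (8): [0,1,4], [0,1,5], [0,2,4], [0,2,5], [1,3,4], [1,3,5], [2,3,4], [2,3,5]

Hence C_0 ≅ Z^6, C_1 ≅ Z^12, C_2 ≅ Z^8.

Boundary ∂_1: C_1 → C_0 sends each edge [p,q] (with p < q) to q − p.
The 6×12 boundary matrix has rank 5 and Smith normal form diag(1,1,1,1,1).

The boundary map ∂_2: C_2 → C_1 sends each 2-simplex [p,q,r] to [q,r] − [p,r] + [p,q]. For instance
  ∂[0,1,4] = [1,4] − [0,4] + [0,1],
  ∂[2,3,4] = [3,4] − [2,4] + [2,3].
The 12×8 boundary matrix has rank 7 and Smith normal form diag(1,1,1,1,1,1,1).

Reading off H_k = ker ∂_k / im ∂_{k+1}:

  H_0: rank C_0 − rank ∂_1 = 6 − 5 = 1, and the invariant factors of ∂_1 are all 1, so H_0 ≅ Z.

(K is a triangulation of the 2-sphere S^2.)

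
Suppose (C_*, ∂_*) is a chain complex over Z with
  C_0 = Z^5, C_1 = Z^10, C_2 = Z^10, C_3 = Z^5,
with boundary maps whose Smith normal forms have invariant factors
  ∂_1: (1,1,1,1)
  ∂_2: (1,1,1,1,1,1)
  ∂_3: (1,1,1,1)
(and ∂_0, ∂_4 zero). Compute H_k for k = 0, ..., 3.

H_0: b_0 = 5 − 0 − 4 = 1; torsion from ∂_1 factors > 1: none. So H_0 = Z.
H_1: b_1 = 10 − 4 − 6 = 0; torsion from ∂_2 factors > 1: none. So H_1 = 0.
H_2: b_2 = 10 − 6 − 4 = 0; torsion from ∂_3 factors > 1: none. So H_2 = 0.
H_3: b_3 = 5 − 4 − 0 = 1; torsion from ∂_4 factors > 1: none. So H_3 = Z.

H_0 = Z,  H_1 = 0,  H_2 = 0,  H_3 = Z.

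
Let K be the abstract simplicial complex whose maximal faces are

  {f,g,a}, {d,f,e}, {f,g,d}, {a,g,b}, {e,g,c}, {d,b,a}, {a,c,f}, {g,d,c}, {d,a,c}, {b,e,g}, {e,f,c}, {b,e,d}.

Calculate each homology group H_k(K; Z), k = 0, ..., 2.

H_0 = Z,  H_1 = Z/2Z,  H_2 = 0.

We work with the vertex ordering a < b < c < d < e < f < g. The simplices of K, each written with vertices in increasing order, are:

  0-simplices (7): a, b, c, d, e, f, g
  1-simplices (18): ab, ac, ad, af, ag, bd, be, bg, cd, ce, cf, cg, de, df, dg, ef, eg, fg
  2-simplices (12): abd, abg, acd, acf, afg, bde, beg, cdg, cef, ceg, def, dfg

Hence C_0 ≅ Z^7, C_1 ≅ Z^18, C_2 ≅ Z^12.

Boundary ∂_1: C_1 → C_0 maps an edge to its endpoints' difference, ∂[p,q] = q − p. For instance
  ∂bd = d − b.
The 7×18 boundary matrix has rank 6 and Smith normal form diag(1,1,1,1,1,1).

∂_2: C_2 → C_1 acts by ∂[p,q,r] = [q,r] − [p,r] + [p,q]. For instance
  ∂cef = ef − cf + ce,
  ∂bde = de − be + bd.
As a 18×12 matrix over Z this has rank 12, with invariant factors (1,1,1,1,1,1,1,1,1,1,1,2).

Reading off H_k = ker ∂_k / im ∂_{k+1}:

  H_0: rank C_0 − rank ∂_1 = 7 − 6 = 1, and the invariant factors of ∂_1 are all 1, so H_0 = Z.
  H_1: rank ker ∂_1 − rank ∂_2 = (18 − 6) − 12 = 0, and ∂_2 has invariant factor 2 > 1, so H_1 = Z/2Z.
  H_2: rank ker ∂_2 − rank ∂_3 = (12 − 12) − 0 = 0, and there is no ∂_3, so H_2 = 0.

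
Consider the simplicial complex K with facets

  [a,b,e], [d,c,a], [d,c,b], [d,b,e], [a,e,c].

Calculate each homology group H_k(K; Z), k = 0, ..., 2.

H_0 = Z,  H_1 = Z,  H_2 = 0.

Order the vertices as a < b < c < d < e. Listing each simplex with vertices in this order, K has dimension 2 with simplices:

  0-simplices (5): a, b, c, d, e
  1-simplices (10): ab, ac, ad, ae, bc, bd, be, cd, ce, de
  2-simplices (5): abe, acd, ace, bcd, bde

so the chain groups are C_0 ≅ Z^5, C_1 ≅ Z^10, C_2 ≅ Z^5.

The boundary map ∂_1: C_1 → C_0 sends each edge [p,q] (with p < q) to q − p. For instance
  ∂bd = d − b.
The resulting 5×10 matrix has rank 4, and its Smith normal form has invariant factors (1,1,1,1).

∂_2: C_2 → C_1 maps a triangle to the signed sum of its edges. For instance
  ∂ace = ce − ae + ac,
  ∂bde = de − be + bd.
The resulting 10×5 matrix has rank 5, and its Smith normal form has invariant factors (1,1,1,1,1).

Now H_k = ker ∂_k / im ∂_{k+1}, so:

  H_0: rank C_0 − rank ∂_1 = 5 − 4 = 1, and the invariant factors of ∂_1 are all 1, so H_0 = Z.
  H_1: rank ker ∂_1 − rank ∂_2 = (10 − 4) − 5 = 1, and the invariant factors of ∂_2 are all 1, so H_1 = Z.
  H_2: rank ker ∂_2 − rank ∂_3 = (5 − 5) − 0 = 0, and there is no ∂_3, so H_2 = 0.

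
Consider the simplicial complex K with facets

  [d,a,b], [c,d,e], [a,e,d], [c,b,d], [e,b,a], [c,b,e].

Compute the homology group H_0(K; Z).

Fix the vertex order a < b < c < d < e and write every simplex with vertices in increasing order. Then dim K = 2 and the simplices of K are:

  0-simplices (5): a, b, c, d, e
  1-simplices (9): ab, ad, ae, bc, bd, be, cd, ce, de
  2-simplices (6): abd, abe, ade, bcd, bce, cde

so the chain groups are C_0 ≅ Z^5, C_1 ≅ Z^9, C_2 ≅ Z^6.

∂_1: C_1 → C_0 sends each edge [p,q] (with p < q) to q − p. For instance
  ∂be = e − b.
This gives a 5×9 integer matrix of rank 4; reducing to Smith normal form yields diagonal entries (1,1,1,1).

The boundary map ∂_2: C_2 → C_1 sends each 2-simplex [p,q,r] to [q,r] − [p,r] + [p,q]. For instance
  ∂abe = be − ae + ab,
  ∂bce = ce − be + bc.
The resulting 9×6 matrix has rank 5, and its Smith normal form has invariant factors (1,1,1,1,1).

Reading off H_k = ker ∂_k / im ∂_{k+1}:

  H_0: rank C_0 − rank ∂_1 = 5 − 4 = 1, and the invariant factors of ∂_1 are all 1, so H_0 ≅ Z.

H_0 ≅ Z.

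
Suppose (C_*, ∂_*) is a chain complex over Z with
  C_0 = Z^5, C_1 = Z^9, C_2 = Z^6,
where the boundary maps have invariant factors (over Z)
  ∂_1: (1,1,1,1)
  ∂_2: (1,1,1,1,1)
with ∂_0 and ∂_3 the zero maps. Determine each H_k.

H_0 ≅ Z,  H_1 = 0,  H_2 ≅ Z.

H_0: b_0 = 5 − 0 − 4 = 1; torsion from ∂_1 factors > 1: none. So H_0 ≅ Z.
H_1: b_1 = 9 − 4 − 5 = 0; torsion from ∂_2 factors > 1: none. So H_1 ≅ 0.
H_2: b_2 = 6 − 5 − 0 = 1; torsion from ∂_3 factors > 1: none. So H_2 ≅ Z.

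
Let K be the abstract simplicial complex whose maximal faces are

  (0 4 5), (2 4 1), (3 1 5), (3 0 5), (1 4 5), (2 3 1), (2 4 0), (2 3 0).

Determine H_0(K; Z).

H_0 ≅ Z.

Order the vertices as 0 < 1 < 2 < 3 < 4 < 5. Listing each simplex with vertices in this order, K has dimension 2 with simplices:

  0-simplices (6): [0], [1], [2], [3], [4], [5]
  1-simplices (12): [0,2], [0,3], [0,4], [0,5], [1,2], [1,3], [1,4], [1,5], [2,3], [2,4], [3,5], [4,5]
  2-simplices (8): [0,2,3], [0,2,4], [0,3,5], [0,4,5], [1,2,3], [1,2,4], [1,3,5], [1,4,5]

giving chain groups C_0 ≅ Z^6, C_1 ≅ Z^12, C_2 ≅ Z^8.

∂_1: C_1 → C_0 maps an edge to its endpoints' difference, ∂[p,q] = q − p. For instance
  ∂[1,4] = [4] − [1].
The 6×12 boundary matrix has rank 5 and Smith normal form diag(1,1,1,1,1).

Boundary ∂_2: C_2 → C_1 acts by ∂[p,q,r] = [q,r] − [p,r] + [p,q]. For instance
  ∂[1,2,4] = [2,4] − [1,4] + [1,2],
  ∂[0,3,5] = [3,5] − [0,5] + [0,3].
This gives a 12×8 integer matrix of rank 7; reducing to Smith normal form yields diagonal entries (1,1,1,1,1,1,1).

From H_k ≅ ker(∂_k) / im(∂_{k+1}) we obtain:

  H_0: rank C_0 − rank ∂_1 = 6 − 5 = 1, and the invariant factors of ∂_1 are all 1, so H_0 ≅ Z.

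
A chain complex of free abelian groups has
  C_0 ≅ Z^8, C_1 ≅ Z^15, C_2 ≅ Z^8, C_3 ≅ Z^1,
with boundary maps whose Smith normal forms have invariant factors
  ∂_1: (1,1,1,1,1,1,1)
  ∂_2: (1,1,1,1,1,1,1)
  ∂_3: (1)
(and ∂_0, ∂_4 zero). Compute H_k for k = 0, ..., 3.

H_0: b_0 = 8 − 0 − 7 = 1; torsion from ∂_1 factors > 1: none. So H_0 ≅ Z.
H_1: b_1 = 15 − 7 − 7 = 1; torsion from ∂_2 factors > 1: none. So H_1 ≅ Z.
H_2: b_2 = 8 − 7 − 1 = 0; torsion from ∂_3 factors > 1: none. So H_2 ≅ 0.
H_3: b_3 = 1 − 1 − 0 = 0; torsion from ∂_4 factors > 1: none. So H_3 ≅ 0.

H_0 ≅ Z,  H_1 ≅ Z,  H_2 = 0,  H_3 = 0.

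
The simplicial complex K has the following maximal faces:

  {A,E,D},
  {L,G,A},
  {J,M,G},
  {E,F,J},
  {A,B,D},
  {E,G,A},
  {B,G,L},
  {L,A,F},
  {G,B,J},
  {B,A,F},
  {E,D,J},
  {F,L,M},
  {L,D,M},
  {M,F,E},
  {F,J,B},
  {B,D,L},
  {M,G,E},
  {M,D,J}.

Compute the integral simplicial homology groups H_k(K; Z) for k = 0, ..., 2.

Take the total order A < B < D < E < F < G < J < L < M on the vertex set. Then K (dimension 2) consists of the simplices:

  0-simplices (9): A, B, D, E, F, G, J, L, M
  1-simplices (27): AB, AD, AE, AF, AG, AL, BD, BF, BG, BJ, BL, DE, DJ, DL, DM, EF, EG, EJ, EM, FJ, FL, FM, GJ, GL, GM, JM, LM
  2-simplices (18): ABD, ABF, ADE, AEG, AFL, AGL, BDL, BFJ, BGJ, BGL, DEJ, DJM, DLM, EFJ, EFM, EGM, FLM, GJM

so the chain groups are C_0 ≅ Z^9, C_1 ≅ Z^27, C_2 ≅ Z^18.

∂_1: C_1 → C_0 is given by ∂[p,q] = [q] − [p]. For instance
  ∂AL = L − A.
The resulting 9×27 matrix has rank 8, and its Smith normal form has invariant factors (1,1,1,1,1,1,1,1).

The boundary map ∂_2: C_2 → C_1 acts by ∂[p,q,r] = [q,r] − [p,r] + [p,q]. For instance
  ∂AEG = EG − AG + AE,
  ∂BGJ = GJ − BJ + BG.
This gives a 27×18 integer matrix of rank 18; reducing to Smith normal form yields diagonal entries (1,1,1,1,1,1,1,1,1,1,1,1,1,1,1,1,1,2).

Reading off H_k = ker ∂_k / im ∂_{k+1}:

  H_0: rank C_0 − rank ∂_1 = 9 − 8 = 1, and the invariant factors of ∂_1 are all 1, so H_0 ≅ Z.
  H_1: rank ker ∂_1 − rank ∂_2 = (27 − 8) − 18 = 1, and ∂_2 has invariant factor 2 > 1, so H_1 ≅ Z ⊕ Z/2Z.
  H_2: rank ker ∂_2 − rank ∂_3 = (18 − 18) − 0 = 0, and there is no ∂_3, so H_2 ≅ 0.

As a check, the Euler characteristic is 9 − 27 + 18 = 0, which agrees with 1 − 1 + 0 = 0.

H_0 ≅ Z,  H_1 ≅ Z ⊕ Z/2Z,  H_2 = 0.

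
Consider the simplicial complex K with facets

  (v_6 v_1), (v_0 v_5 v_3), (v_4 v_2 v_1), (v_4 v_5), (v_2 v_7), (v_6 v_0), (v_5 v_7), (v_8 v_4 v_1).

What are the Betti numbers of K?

b_0 = 1, b_1 = 2, b_2 = 0.

Fix the vertex order v_0 < v_1 < v_2 < v_3 < v_4 < v_5 < v_6 < v_7 < v_8 and write every simplex with vertices in increasing order. Then dim K = 2 and the simplices of K are:

  0-simplices (9): [v_0], [v_1], [v_2], [v_3], [v_4], [v_5], [v_6], [v_7], [v_8]
  1-simplices (13): [v_0,v_3], [v_0,v_5], [v_0,v_6], [v_1,v_2], [v_1,v_4], [v_1,v_6], [v_1,v_8], [v_2,v_4], [v_2,v_7], [v_3,v_5], [v_4,v_5], [v_4,v_8], [v_5,v_7]
  2-simplices (3): [v_0,v_3,v_5], [v_1,v_2,v_4], [v_1,v_4,v_8]

so the chain groups are C_0 ≅ Z^9, C_1 ≅ Z^13, C_2 ≅ Z^3.

∂_1: C_1 → C_0 is given by ∂[p,q] = [q] − [p].
This gives a 9×13 integer matrix of rank 8; reducing to Smith normal form yields diagonal entries (1,1,1,1,1,1,1,1).

Boundary ∂_2: C_2 → C_1 sends each 2-simplex [p,q,r] to [q,r] − [p,r] + [p,q]. For instance
  ∂[v_0,v_3,v_5] = [v_3,v_5] − [v_0,v_5] + [v_0,v_3],
  ∂[v_1,v_2,v_4] = [v_2,v_4] − [v_1,v_4] + [v_1,v_2].
The resulting 13×3 matrix has rank 3, and its Smith normal form has invariant factors (1,1,1).

Computing H_k = (kernel of ∂_k) / (image of ∂_{k+1}):

  H_0: rank C_0 − rank ∂_1 = 9 − 8 = 1, and the invariant factors of ∂_1 are all 1, so H_0 = Z.
  H_1: rank ker ∂_1 − rank ∂_2 = (13 − 8) − 3 = 2, and the invariant factors of ∂_2 are all 1, so H_1 = Z^2.
  H_2: rank ker ∂_2 − rank ∂_3 = (3 − 3) − 0 = 0, and there is no ∂_3, so H_2 = 0.

Hence the Betti numbers are b_0 = 1, b_1 = 2, b_2 = 0.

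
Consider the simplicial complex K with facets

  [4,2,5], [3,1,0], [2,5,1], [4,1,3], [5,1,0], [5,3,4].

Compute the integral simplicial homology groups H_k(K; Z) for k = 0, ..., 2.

H_0 ≅ Z,  H_1 ≅ Z,  H_2 = 0.

Take the total order 0 < 1 < 2 < 3 < 4 < 5 on the vertex set. Then K (dimension 2) consists of the simplices:

  0-simplices (6): [0], [1], [2], [3], [4], [5]
  1-simplices (12): [0,1], [0,3], [0,5], [1,2], [1,3], [1,4], [1,5], [2,4], [2,5], [3,4], [3,5], [4,5]
  2-simplices (6): [0,1,3], [0,1,5], [1,2,5], [1,3,4], [2,4,5], [3,4,5]

giving chain groups C_0 ≅ Z^6, C_1 ≅ Z^12, C_2 ≅ Z^6.

Boundary ∂_1: C_1 → C_0 maps an edge to its endpoints' difference, ∂[p,q] = q − p.
This gives a 6×12 integer matrix of rank 5; reducing to Smith normal form yields diagonal entries (1,1,1,1,1).

∂_2: C_2 → C_1 maps a triangle to the signed sum of its edges. For instance
  ∂[2,4,5] = [4,5] − [2,5] + [2,4],
  ∂[3,4,5] = [4,5] − [3,5] + [3,4].
The resulting 12×6 matrix has rank 6, and its Smith normal form has invariant factors (1,1,1,1,1,1).

Computing H_k = (kernel of ∂_k) / (image of ∂_{k+1}):

  H_0: rank C_0 − rank ∂_1 = 6 − 5 = 1, and the invariant factors of ∂_1 are all 1, so H_0 = Z.
  H_1: rank ker ∂_1 − rank ∂_2 = (12 − 5) − 6 = 1, and the invariant factors of ∂_2 are all 1, so H_1 = Z.
  H_2: rank ker ∂_2 − rank ∂_3 = (6 − 6) − 0 = 0, and there is no ∂_3, so H_2 = 0.

(K is a triangulation of the cylinder S^1 x I.)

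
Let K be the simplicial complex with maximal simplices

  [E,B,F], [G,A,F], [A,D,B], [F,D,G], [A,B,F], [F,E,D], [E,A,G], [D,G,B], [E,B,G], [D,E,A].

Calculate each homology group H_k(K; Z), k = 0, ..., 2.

H_0 ≅ Z,  H_1 ≅ Z/2Z,  H_2 = 0.

Fix the vertex order A < B < D < E < F < G and write every simplex with vertices in increasing order. Then dim K = 2 and the simplices of K are:

  0-simplices (6): A, B, D, E, F, G
  1-simplices (15): AB, AD, AE, AF, AG, BD, BE, BF, BG, DE, DF, DG, EF, EG, FG
  2-simplices (10): ABD, ABF, ADE, AEG, AFG, BDG, BEF, BEG, DEF, DFG

giving chain groups C_0 ≅ Z^6, C_1 ≅ Z^15, C_2 ≅ Z^10.

Boundary ∂_1: C_1 → C_0 is given by ∂[p,q] = [q] − [p].
The 6×15 boundary matrix has rank 5 and Smith normal form diag(1,1,1,1,1).

∂_2: C_2 → C_1 acts by ∂[p,q,r] = [q,r] − [p,r] + [p,q]. For instance
  ∂DEF = EF − DF + DE,
  ∂AFG = FG − AG + AF.
The resulting 15×10 matrix has rank 10, and its Smith normal form has invariant factors (1,1,1,1,1,1,1,1,1,2).

Now H_k = ker ∂_k / im ∂_{k+1}, so:

  H_0: rank C_0 − rank ∂_1 = 6 − 5 = 1, and the invariant factors of ∂_1 are all 1, so H_0 ≅ Z.
  H_1: rank ker ∂_1 − rank ∂_2 = (15 − 5) − 10 = 0, and ∂_2 has invariant factor 2 > 1, so H_1 ≅ Z/2Z.
  H_2: rank ker ∂_2 − rank ∂_3 = (10 − 10) − 0 = 0, and there is no ∂_3, so H_2 ≅ 0.

As a check, the Euler characteristic is 6 − 15 + 10 = 1, which agrees with 1 − 0 + 0 = 1.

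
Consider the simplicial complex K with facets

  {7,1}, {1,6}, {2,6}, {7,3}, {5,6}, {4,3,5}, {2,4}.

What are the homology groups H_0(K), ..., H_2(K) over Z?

H_0 ≅ Z,  H_1 ≅ Z^2,  H_2 = 0.

Fix the vertex order 1 < 2 < 3 < 4 < 5 < 6 < 7 and write every simplex with vertices in increasing order. Then dim K = 2 and the simplices of K are:

  0-simplices (7): [1], [2], [3], [4], [5], [6], [7]
  1-simplices (9): [1,6], [1,7], [2,4], [2,6], [3,4], [3,5], [3,7], [4,5], [5,6]
  2-simplices (1): [3,4,5]

giving chain groups C_0 ≅ Z^7, C_1 ≅ Z^9, C_2 ≅ Z^1.

∂_1: C_1 → C_0 is given by ∂[p,q] = [q] − [p].
The resulting 7×9 matrix has rank 6, and its Smith normal form has invariant factors (1,1,1,1,1,1).

Boundary ∂_2: C_2 → C_1 acts by ∂[p,q,r] = [q,r] − [p,r] + [p,q]. For instance
  ∂[3,4,5] = [4,5] − [3,5] + [3,4].
This gives a 9×1 integer matrix of rank 1; reducing to Smith normal form yields diagonal entries (1).

Now H_k = ker ∂_k / im ∂_{k+1}, so:

  H_0: rank C_0 − rank ∂_1 = 7 − 6 = 1, and the invariant factors of ∂_1 are all 1, so H_0 = Z.
  H_1: rank ker ∂_1 − rank ∂_2 = (9 − 6) − 1 = 2, and the invariant factors of ∂_2 are all 1, so H_1 = Z^2.
  H_2: rank ker ∂_2 − rank ∂_3 = (1 − 1) − 0 = 0, and there is no ∂_3, so H_2 = 0.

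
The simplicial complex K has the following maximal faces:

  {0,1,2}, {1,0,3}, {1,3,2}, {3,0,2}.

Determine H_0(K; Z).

Fix the vertex order 0 < 1 < 2 < 3 and write every simplex with vertices in increasing order. Then dim K = 2 and the simplices of K are:

  0-simplices (4): [0], [1], [2], [3]
  1-simplices (6): [0,1], [0,2], [0,3], [1,2], [1,3], [2,3]
  2-simplices (4): [0,1,2], [0,1,3], [0,2,3], [1,2,3]

so the chain groups are C_0 ≅ Z^4, C_1 ≅ Z^6, C_2 ≅ Z^4.

Boundary ∂_1: C_1 → C_0 sends each edge [p,q] (with p < q) to q − p. For instance
  ∂[1,2] = [2] − [1].
The resulting 4×6 matrix has rank 3, and its Smith normal form has invariant factors (1,1,1).

Boundary ∂_2: C_2 → C_1 acts by ∂[p,q,r] = [q,r] − [p,r] + [p,q]. For instance
  ∂[0,1,3] = [1,3] − [0,3] + [0,1],
  ∂[0,1,2] = [1,2] − [0,2] + [0,1].
The 6×4 boundary matrix has rank 3 and Smith normal form diag(1,1,1).

Now H_k = ker ∂_k / im ∂_{k+1}, so:

  H_0: rank C_0 − rank ∂_1 = 4 − 3 = 1, and the invariant factors of ∂_1 are all 1, so H_0 ≅ Z.

H_0 = Z.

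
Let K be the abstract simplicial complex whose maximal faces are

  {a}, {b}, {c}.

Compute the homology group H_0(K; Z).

K has 3 vertices.
rank ∂_0 = 0, rank ∂_1 = 0 ⇒ b_0 = 3 − 0 − 0 = 3. So H_0 = Z^3.

H_0 ≅ Z^3.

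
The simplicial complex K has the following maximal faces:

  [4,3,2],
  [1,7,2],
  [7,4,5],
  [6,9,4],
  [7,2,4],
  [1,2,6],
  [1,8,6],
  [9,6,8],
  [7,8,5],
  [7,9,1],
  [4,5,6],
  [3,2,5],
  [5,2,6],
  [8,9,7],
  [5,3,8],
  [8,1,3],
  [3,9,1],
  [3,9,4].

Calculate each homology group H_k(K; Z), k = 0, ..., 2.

H_0 ≅ Z,  H_1 ≅ Z × Z/2,  H_2 = 0.

Take the total order 1 < 2 < 3 < 4 < 5 < 6 < 7 < 8 < 9 on the vertex set. Then K (dimension 2) consists of the simplices:

  0-simplices (9): [1], [2], [3], [4], [5], [6], [7], [8], [9]
  1-simplices (27): (27 of them)
  2-simplices (18): [1,2,6], [1,2,7], [1,3,8], [1,3,9], [1,6,8], [1,7,9], [2,3,4], [2,3,5], [2,4,7], [2,5,6], [3,4,9], [3,5,8], [4,5,6], [4,5,7], [4,6,9], [5,7,8], [6,8,9], [7,8,9]

so the chain groups are C_0 ≅ Z^9, C_1 ≅ Z^27, C_2 ≅ Z^18.

∂_1: C_1 → C_0 maps an edge to its endpoints' difference, ∂[p,q] = q − p. For instance
  ∂[2,4] = [4] − [2].
As a 9×27 matrix over Z this has rank 8, with invariant factors (1,1,1,1,1,1,1,1).

Boundary ∂_2: C_2 → C_1 sends each 2-simplex [p,q,r] to [q,r] − [p,r] + [p,q]. For instance
  ∂[5,7,8] = [7,8] − [5,8] + [5,7],
  ∂[6,8,9] = [8,9] − [6,9] + [6,8].
As a 27×18 matrix over Z this has rank 18, with invariant factors (1,1,1,1,1,1,1,1,1,1,1,1,1,1,1,1,1,2).

Reading off H_k = ker ∂_k / im ∂_{k+1}:

  H_0: rank C_0 − rank ∂_1 = 9 − 8 = 1, and the invariant factors of ∂_1 are all 1, so H_0 ≅ Z.
  H_1: rank ker ∂_1 − rank ∂_2 = (27 − 8) − 18 = 1, and ∂_2 has invariant factor 2 > 1, so H_1 ≅ Z × Z/2.
  H_2: rank ker ∂_2 − rank ∂_3 = (18 − 18) − 0 = 0, and there is no ∂_3, so H_2 ≅ 0.

As a check, the Euler characteristic is 9 − 27 + 18 = 0, which agrees with 1 − 1 + 0 = 0.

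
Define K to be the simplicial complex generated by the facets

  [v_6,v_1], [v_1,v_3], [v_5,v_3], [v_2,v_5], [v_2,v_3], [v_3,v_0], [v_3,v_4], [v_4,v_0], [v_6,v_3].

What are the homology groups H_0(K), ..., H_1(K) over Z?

Order the vertices as v_0 < v_1 < v_2 < v_3 < v_4 < v_5 < v_6. Listing each simplex with vertices in this order, K has dimension 1 with simplices:

  0-simplices (7): [v_0], [v_1], [v_2], [v_3], [v_4], [v_5], [v_6]
  1-simplices (9): [v_0,v_3], [v_0,v_4], [v_1,v_3], [v_1,v_6], [v_2,v_3], [v_2,v_5], [v_3,v_4], [v_3,v_5], [v_3,v_6]

so the chain groups are C_0 ≅ Z^7, C_1 ≅ Z^9.

Boundary ∂_1: C_1 → C_0 maps an edge to its endpoints' difference, ∂[p,q] = q − p.
This gives a 7×9 integer matrix of rank 6; reducing to Smith normal form yields diagonal entries (1,1,1,1,1,1).

From H_k ≅ ker(∂_k) / im(∂_{k+1}) we obtain:

  H_0: rank C_0 − rank ∂_1 = 7 − 6 = 1, and the invariant factors of ∂_1 are all 1, so H_0 ≅ Z.
  H_1: rank ker ∂_1 − rank ∂_2 = (9 − 6) − 0 = 3, and there is no ∂_2, so H_1 ≅ Z^3.

As a check, the Euler characteristic is 7 − 9 = -2, which agrees with 1 − 3 = -2.

H_0 = Z,  H_1 = Z^3.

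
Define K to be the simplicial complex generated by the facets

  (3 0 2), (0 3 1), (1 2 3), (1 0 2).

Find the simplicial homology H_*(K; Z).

H_0 ≅ Z,  H_1 = 0,  H_2 ≅ Z.

Take the total order 0 < 1 < 2 < 3 on the vertex set. Then K (dimension 2) consists of the simplices:

  0-simplices (4): [0], [1], [2], [3]
  1-simplices (6): [0,1], [0,2], [0,3], [1,2], [1,3], [2,3]
  2-simplices (4): [0,1,2], [0,1,3], [0,2,3], [1,2,3]

giving chain groups C_0 ≅ Z^4, C_1 ≅ Z^6, C_2 ≅ Z^4.

Boundary ∂_1: C_1 → C_0 sends each edge [p,q] (with p < q) to q − p.
The resulting 4×6 matrix has rank 3, and its Smith normal form has invariant factors (1,1,1).

∂_2: C_2 → C_1 maps a triangle to the signed sum of its edges. For instance
  ∂[0,2,3] = [2,3] − [0,3] + [0,2],
  ∂[0,1,3] = [1,3] − [0,3] + [0,1].
As a 6×4 matrix over Z this has rank 3, with invariant factors (1,1,1).

From H_k ≅ ker(∂_k) / im(∂_{k+1}) we obtain:

  H_0: rank C_0 − rank ∂_1 = 4 − 3 = 1, and the invariant factors of ∂_1 are all 1, so H_0 ≅ Z.
  H_1: rank ker ∂_1 − rank ∂_2 = (6 − 3) − 3 = 0, and the invariant factors of ∂_2 are all 1, so H_1 ≅ 0.
  H_2: rank ker ∂_2 − rank ∂_3 = (4 − 3) − 0 = 1, and there is no ∂_3, so H_2 ≅ Z.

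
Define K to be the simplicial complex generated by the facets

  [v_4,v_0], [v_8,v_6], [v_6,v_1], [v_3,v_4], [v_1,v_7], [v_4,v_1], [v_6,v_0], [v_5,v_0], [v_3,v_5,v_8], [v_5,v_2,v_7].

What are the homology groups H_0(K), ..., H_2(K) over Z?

H_0 = Z,  H_1 = Z^4,  H_2 = 0.

We work with the vertex ordering v_0 < v_1 < v_2 < v_3 < v_4 < v_5 < v_6 < v_7 < v_8. The simplices of K, each written with vertices in increasing order, are:

  0-simplices (9): [v_0], [v_1], [v_2], [v_3], [v_4], [v_5], [v_6], [v_7], [v_8]
  1-simplices (14): [v_0,v_4], [v_0,v_5], [v_0,v_6], [v_1,v_4], [v_1,v_6], [v_1,v_7], [v_2,v_5], [v_2,v_7], [v_3,v_4], [v_3,v_5], [v_3,v_8], [v_5,v_7], [v_5,v_8], [v_6,v_8]
  2-simplices (2): [v_2,v_5,v_7], [v_3,v_5,v_8]

so the chain groups are C_0 ≅ Z^9, C_1 ≅ Z^14, C_2 ≅ Z^2.

Boundary ∂_1: C_1 → C_0 sends each edge [p,q] (with p < q) to q − p. For instance
  ∂[v_6,v_8] = [v_8] − [v_6].
The resulting 9×14 matrix has rank 8, and its Smith normal form has invariant factors (1,1,1,1,1,1,1,1).

The boundary map ∂_2: C_2 → C_1 maps a triangle to the signed sum of its edges. For instance
  ∂[v_2,v_5,v_7] = [v_5,v_7] − [v_2,v_7] + [v_2,v_5],
  ∂[v_3,v_5,v_8] = [v_5,v_8] − [v_3,v_8] + [v_3,v_5].
As a 14×2 matrix over Z this has rank 2, with invariant factors (1,1).

Now H_k = ker ∂_k / im ∂_{k+1}, so:

  H_0: rank C_0 − rank ∂_1 = 9 − 8 = 1, and the invariant factors of ∂_1 are all 1, so H_0 ≅ Z.
  H_1: rank ker ∂_1 − rank ∂_2 = (14 − 8) − 2 = 4, and the invariant factors of ∂_2 are all 1, so H_1 ≅ Z^4.
  H_2: rank ker ∂_2 − rank ∂_3 = (2 − 2) − 0 = 0, and there is no ∂_3, so H_2 ≅ 0.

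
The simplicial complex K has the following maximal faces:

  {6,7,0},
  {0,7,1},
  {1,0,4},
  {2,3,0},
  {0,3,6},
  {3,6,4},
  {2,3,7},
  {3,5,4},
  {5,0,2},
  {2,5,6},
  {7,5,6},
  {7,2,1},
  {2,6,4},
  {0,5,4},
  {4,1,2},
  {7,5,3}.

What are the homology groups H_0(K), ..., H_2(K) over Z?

Fix the vertex order 0 < 1 < 2 < 3 < 4 < 5 < 6 < 7 and write every simplex with vertices in increasing order. Then dim K = 2 and the simplices of K are:

  0-simplices (8): [0], [1], [2], [3], [4], [5], [6], [7]
  1-simplices (24): (24 of them)
  2-simplices (16): [0,1,4], [0,1,7], [0,2,3], [0,2,5], [0,3,6], [0,4,5], [0,6,7], [1,2,4], [1,2,7], [2,3,7], [2,4,6], [2,5,6], [3,4,5], [3,4,6], [3,5,7], [5,6,7]

so the chain groups are C_0 ≅ Z^8, C_1 ≅ Z^24, C_2 ≅ Z^16.

Boundary ∂_1: C_1 → C_0 sends each edge [p,q] (with p < q) to q − p. For instance
  ∂[0,7] = [7] − [0].
This gives a 8×24 integer matrix of rank 7; reducing to Smith normal form yields diagonal entries (1,1,1,1,1,1,1).

The boundary map ∂_2: C_2 → C_1 sends each 2-simplex [p,q,r] to [q,r] − [p,r] + [p,q]. For instance
  ∂[0,1,7] = [1,7] − [0,7] + [0,1],
  ∂[0,2,5] = [2,5] − [0,5] + [0,2].
This gives a 24×16 integer matrix of rank 15; reducing to Smith normal form yields diagonal entries (1,1,1,1,1,1,1,1,1,1,1,1,1,1,1).

Now H_k = ker ∂_k / im ∂_{k+1}, so:

  H_0: rank C_0 − rank ∂_1 = 8 − 7 = 1, and the invariant factors of ∂_1 are all 1, so H_0 = Z.
  H_1: rank ker ∂_1 − rank ∂_2 = (24 − 7) − 15 = 2, and the invariant factors of ∂_2 are all 1, so H_1 = Z^2.
  H_2: rank ker ∂_2 − rank ∂_3 = (16 − 15) − 0 = 1, and there is no ∂_3, so H_2 = Z.

As a check, the Euler characteristic is 8 − 24 + 16 = 0, which agrees with 1 − 2 + 1 = 0.

H_0 = Z,  H_1 = Z^2,  H_2 = Z.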